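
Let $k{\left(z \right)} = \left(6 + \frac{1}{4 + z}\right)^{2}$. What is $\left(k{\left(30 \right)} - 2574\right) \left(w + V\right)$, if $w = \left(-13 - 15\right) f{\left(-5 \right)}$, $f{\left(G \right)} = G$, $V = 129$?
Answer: $- \frac{789116611}{1156} \approx -6.8263 \cdot 10^{5}$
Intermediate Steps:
$w = 140$ ($w = \left(-13 - 15\right) \left(-5\right) = \left(-28\right) \left(-5\right) = 140$)
$\left(k{\left(30 \right)} - 2574\right) \left(w + V\right) = \left(\frac{\left(25 + 6 \cdot 30\right)^{2}}{\left(4 + 30\right)^{2}} - 2574\right) \left(140 + 129\right) = \left(\frac{\left(25 + 180\right)^{2}}{1156} - 2574\right) 269 = \left(\frac{205^{2}}{1156} - 2574\right) 269 = \left(\frac{1}{1156} \cdot 42025 - 2574\right) 269 = \left(\frac{42025}{1156} - 2574\right) 269 = \left(- \frac{2933519}{1156}\right) 269 = - \frac{789116611}{1156}$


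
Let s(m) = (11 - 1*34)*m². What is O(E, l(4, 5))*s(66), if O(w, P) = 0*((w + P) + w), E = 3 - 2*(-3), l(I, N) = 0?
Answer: 0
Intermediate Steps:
E = 9 (E = 3 + 6 = 9)
s(m) = -23*m² (s(m) = (11 - 34)*m² = -23*m²)
O(w, P) = 0 (O(w, P) = 0*((P + w) + w) = 0*(P + 2*w) = 0)
O(E, l(4, 5))*s(66) = 0*(-23*66²) = 0*(-23*4356) = 0*(-100188) = 0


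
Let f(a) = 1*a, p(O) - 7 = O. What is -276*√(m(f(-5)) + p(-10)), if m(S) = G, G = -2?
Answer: -276*I*√5 ≈ -617.15*I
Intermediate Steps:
p(O) = 7 + O
f(a) = a
m(S) = -2
-276*√(m(f(-5)) + p(-10)) = -276*√(-2 + (7 - 10)) = -276*√(-2 - 3) = -276*I*√5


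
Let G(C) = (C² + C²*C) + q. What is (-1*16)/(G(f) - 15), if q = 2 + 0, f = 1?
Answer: 16/11 ≈ 1.4545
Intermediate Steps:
q = 2
G(C) = 2 + C² + C³ (G(C) = (C² + C²*C) + 2 = (C² + C³) + 2 = 2 + C² + C³)
(-1*16)/(G(f) - 15) = (-1*16)/((2 + 1² + 1³) - 15) = -16/((2 + 1 + 1) - 15) = -16/(4 - 15) = -16/(-11) = -16*(-1/11) = 16/11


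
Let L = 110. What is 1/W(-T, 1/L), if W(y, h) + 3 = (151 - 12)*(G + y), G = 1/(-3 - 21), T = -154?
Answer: 24/513533 ≈ 4.6735e-5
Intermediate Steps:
G = -1/24 (G = 1/(-24) = -1/24 ≈ -0.041667)
W(y, h) = -211/24 + 139*y (W(y, h) = -3 + (151 - 12)*(-1/24 + y) = -3 + 139*(-1/24 + y) = -3 + (-139/24 + 139*y) = -211/24 + 139*y)
1/W(-T, 1/L) = 1/(-211/24 + 139*(-1*(-154))) = 1/(-211/24 + 139*154) = 1/(-211/24 + 21406) = 1/(513533/24) = 24/513533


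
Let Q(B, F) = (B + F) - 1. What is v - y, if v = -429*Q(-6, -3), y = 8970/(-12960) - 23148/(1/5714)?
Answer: 57141487883/432 ≈ 1.3227e+8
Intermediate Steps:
Q(B, F) = -1 + B + F
y = -57139634603/432 (y = 8970*(-1/12960) - 23148/1/5714 = -299/432 - 23148*5714 = -299/432 - 132267672 = -57139634603/432 ≈ -1.3227e+8)
v = 4290 (v = -429*(-1 - 6 - 3) = -429*(-10) = 4290)
v - y = 4290 - 1*(-57139634603/432) = 4290 + 57139634603/432 = 57141487883/432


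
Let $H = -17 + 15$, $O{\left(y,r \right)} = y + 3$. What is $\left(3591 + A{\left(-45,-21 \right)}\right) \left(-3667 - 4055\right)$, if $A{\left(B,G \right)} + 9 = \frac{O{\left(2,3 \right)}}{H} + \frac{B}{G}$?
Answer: $- \frac{193602123}{7} \approx -2.7657 \cdot 10^{7}$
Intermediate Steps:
$O{\left(y,r \right)} = 3 + y$
$H = -2$
$A{\left(B,G \right)} = - \frac{23}{2} + \frac{B}{G}$ ($A{\left(B,G \right)} = -9 + \left(\frac{3 + 2}{-2} + \frac{B}{G}\right) = -9 + \left(5 \left(- \frac{1}{2}\right) + \frac{B}{G}\right) = -9 + \left(- \frac{5}{2} + \frac{B}{G}\right) = - \frac{23}{2} + \frac{B}{G}$)
$\left(3591 + A{\left(-45,-21 \right)}\right) \left(-3667 - 4055\right) = \left(3591 - \left(\frac{23}{2} + \frac{45}{-21}\right)\right) \left(-3667 - 4055\right) = \left(3591 - \frac{131}{14}\right) \left(-7722\right) = \frac{50143}{14} \left(-7722\right) = - \frac{193602123}{7}$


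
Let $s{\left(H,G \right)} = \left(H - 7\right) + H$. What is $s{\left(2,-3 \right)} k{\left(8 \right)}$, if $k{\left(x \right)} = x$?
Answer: $-24$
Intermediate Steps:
$s{\left(H,G \right)} = -7 + 2 H$ ($s{\left(H,G \right)} = \left(-7 + H\right) + H = -7 + 2 H$)
$s{\left(2,-3 \right)} k{\left(8 \right)} = \left(-7 + 2 \cdot 2\right) 8 = \left(-7 + 4\right) 8 = \left(-3\right) 8 = -24$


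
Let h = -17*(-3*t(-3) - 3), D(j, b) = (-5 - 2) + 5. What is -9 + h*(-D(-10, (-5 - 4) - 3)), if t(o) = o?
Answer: -213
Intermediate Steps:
D(j, b) = -2 (D(j, b) = -7 + 5 = -2)
h = -102 (h = -17*(-3*(-3) - 3) = -17*(9 - 3) = -17*6 = -102)
-9 + h*(-D(-10, (-5 - 4) - 3)) = -9 - (-102)*(-2) = -9 - 102*2 = -9 - 204 = -213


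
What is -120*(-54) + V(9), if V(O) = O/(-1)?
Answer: 6471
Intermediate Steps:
V(O) = -O (V(O) = O*(-1) = -O)
-120*(-54) + V(9) = -120*(-54) - 1*9 = 6480 - 9 = 6471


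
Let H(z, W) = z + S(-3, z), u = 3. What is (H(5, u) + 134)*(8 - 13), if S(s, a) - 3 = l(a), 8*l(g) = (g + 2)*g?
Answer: -5855/8 ≈ -731.88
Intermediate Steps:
l(g) = g*(2 + g)/8 (l(g) = ((g + 2)*g)/8 = ((2 + g)*g)/8 = (g*(2 + g))/8 = g*(2 + g)/8)
S(s, a) = 3 + a*(2 + a)/8
H(z, W) = 3 + z + z*(2 + z)/8 (H(z, W) = z + (3 + z*(2 + z)/8) = 3 + z + z*(2 + z)/8)
(H(5, u) + 134)*(8 - 13) = ((3 + (⅛)*5² + (5/4)*5) + 134)*(8 - 13) = ((3 + (⅛)*25 + 25/4) + 134)*(-5) = ((3 + 25/8 + 25/4) + 134)*(-5) = (99/8 + 134)*(-5) = (1171/8)*(-5) = -5855/8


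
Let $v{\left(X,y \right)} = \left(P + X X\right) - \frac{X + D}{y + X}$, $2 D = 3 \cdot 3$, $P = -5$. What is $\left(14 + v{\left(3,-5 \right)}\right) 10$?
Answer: $\frac{435}{2} \approx 217.5$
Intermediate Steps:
$D = \frac{9}{2}$ ($D = \frac{3 \cdot 3}{2} = \frac{1}{2} \cdot 9 = \frac{9}{2} \approx 4.5$)
$v{\left(X,y \right)} = -5 + X^{2} - \frac{\frac{9}{2} + X}{X + y}$ ($v{\left(X,y \right)} = \left(-5 + X X\right) - \frac{X + \frac{9}{2}}{y + X} = \left(-5 + X^{2}\right) - \frac{\frac{9}{2} + X}{X + y} = -5 + X^{2} - \frac{\frac{9}{2} + X}{X + y}$)
$\left(14 + v{\left(3,-5 \right)}\right) 10 = \left(14 + \frac{- \frac{9}{2} + 3^{3} - 18 - -25 - 5 \cdot 3^{2}}{3 - 5}\right) 10 = \left(14 + \frac{- \frac{9}{2} + 27 - 18 + 25 - 45}{-2}\right) 10 = \left(14 - \frac{- \frac{9}{2} + 27 - 18 + 25 - 45}{2}\right) 10 = \left(14 - - \frac{31}{4}\right) 10 = \left(14 + \frac{31}{4}\right) 10 = \frac{87}{4} \cdot 10 = \frac{435}{2}$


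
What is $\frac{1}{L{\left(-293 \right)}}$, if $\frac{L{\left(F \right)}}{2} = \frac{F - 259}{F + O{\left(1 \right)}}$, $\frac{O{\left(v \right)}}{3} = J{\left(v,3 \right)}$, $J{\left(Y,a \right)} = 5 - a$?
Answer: $\frac{287}{1104} \approx 0.25996$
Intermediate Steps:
$O{\left(v \right)} = 6$ ($O{\left(v \right)} = 3 \left(5 - 3\right) = 3 \cdot 2 = 6$)
$L{\left(F \right)} = \frac{2 \left(-259 + F\right)}{6 + F}$ ($L{\left(F \right)} = 2 \frac{F - 259}{F + 6} = 2 \frac{-259 + F}{6 + F} = \frac{2 \left(-259 + F\right)}{6 + F}$)
$\frac{1}{L{\left(-293 \right)}} = \frac{1}{2 \frac{1}{6 - 293} \left(-259 - 293\right)} = \frac{1}{2 \frac{1}{-287} \left(-552\right)} = \frac{1}{2 \left(- \frac{1}{287}\right) \left(-552\right)} = \frac{1}{\frac{1104}{287}} = \frac{287}{1104}$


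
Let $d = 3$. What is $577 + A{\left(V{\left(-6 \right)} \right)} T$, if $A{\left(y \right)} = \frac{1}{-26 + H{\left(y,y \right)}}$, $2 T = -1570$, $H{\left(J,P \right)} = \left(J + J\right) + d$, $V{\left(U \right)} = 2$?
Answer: $\frac{11748}{19} \approx 618.32$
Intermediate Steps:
$H{\left(J,P \right)} = 3 + 2 J$ ($H{\left(J,P \right)} = \left(J + J\right) + 3 = 2 J + 3 = 3 + 2 J$)
$T = -785$ ($T = \frac{1}{2} \left(-1570\right) = -785$)
$A{\left(y \right)} = \frac{1}{-23 + 2 y}$ ($A{\left(y \right)} = \frac{1}{-26 + \left(3 + 2 y\right)} = \frac{1}{-23 + 2 y}$)
$577 + A{\left(V{\left(-6 \right)} \right)} T = 577 + \frac{1}{-23 + 2 \cdot 2} \left(-785\right) = 577 + \frac{1}{-23 + 4} \left(-785\right) = 577 + \frac{1}{-19} \left(-785\right) = 577 - - \frac{785}{19} = 577 + \frac{785}{19} = \frac{11748}{19}$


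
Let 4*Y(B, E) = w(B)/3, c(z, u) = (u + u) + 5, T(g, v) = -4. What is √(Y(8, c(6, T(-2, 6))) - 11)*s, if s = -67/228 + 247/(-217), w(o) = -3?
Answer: -70855*I*√5/32984 ≈ -4.8034*I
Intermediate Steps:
c(z, u) = 5 + 2*u (c(z, u) = 2*u + 5 = 5 + 2*u)
Y(B, E) = -¼ (Y(B, E) = (-3/3)/4 = (-3*⅓)/4 = (¼)*(-1) = -¼)
s = -70855/49476 (s = -67*1/228 + 247*(-1/217) = -67/228 - 247/217 = -70855/49476 ≈ -1.4321)
√(Y(8, c(6, T(-2, 6))) - 11)*s = √(-¼ - 11)*(-70855/49476) = √(-45/4)*(-70855/49476) = (3*I*√5/2)*(-70855/49476) = -70855*I*√5/32984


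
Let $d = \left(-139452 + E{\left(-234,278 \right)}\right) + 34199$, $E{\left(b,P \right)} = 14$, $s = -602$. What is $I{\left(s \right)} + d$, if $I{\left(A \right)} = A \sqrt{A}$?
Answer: $-105239 - 602 i \sqrt{602} \approx -1.0524 \cdot 10^{5} - 14770.0 i$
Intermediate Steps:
$I{\left(A \right)} = A^{\frac{3}{2}}$
$d = -105239$ ($d = \left(-139452 + 14\right) + 34199 = -139438 + 34199 = -105239$)
$I{\left(s \right)} + d = \left(-602\right)^{\frac{3}{2}} - 105239 = - 602 i \sqrt{602} - 105239 = -105239 - 602 i \sqrt{602}$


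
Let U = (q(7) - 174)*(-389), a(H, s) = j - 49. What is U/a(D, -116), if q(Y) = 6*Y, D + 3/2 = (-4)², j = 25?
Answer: -4279/2 ≈ -2139.5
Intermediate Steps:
D = 29/2 (D = -3/2 + (-4)² = -3/2 + 16 = 29/2 ≈ 14.500)
a(H, s) = -24 (a(H, s) = 25 - 49 = -24)
U = 51348 (U = (6*7 - 174)*(-389) = (42 - 174)*(-389) = -132*(-389) = 51348)
U/a(D, -116) = 51348/(-24) = 51348*(-1/24) = -4279/2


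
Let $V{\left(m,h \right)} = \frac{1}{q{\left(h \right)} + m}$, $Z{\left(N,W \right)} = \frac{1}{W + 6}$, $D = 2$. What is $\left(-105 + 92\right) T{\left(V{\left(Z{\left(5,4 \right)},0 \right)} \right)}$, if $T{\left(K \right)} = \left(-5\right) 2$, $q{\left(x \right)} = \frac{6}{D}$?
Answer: $130$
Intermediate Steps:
$Z{\left(N,W \right)} = \frac{1}{6 + W}$
$q{\left(x \right)} = 3$ ($q{\left(x \right)} = \frac{6}{2} = 6 \cdot \frac{1}{2} = 3$)
$V{\left(m,h \right)} = \frac{1}{3 + m}$
$T{\left(K \right)} = -10$
$\left(-105 + 92\right) T{\left(V{\left(Z{\left(5,4 \right)},0 \right)} \right)} = \left(-105 + 92\right) \left(-10\right) = \left(-13\right) \left(-10\right) = 130$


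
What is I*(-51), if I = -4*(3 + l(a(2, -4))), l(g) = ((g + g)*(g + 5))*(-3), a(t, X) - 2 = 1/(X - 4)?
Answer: -121329/8 ≈ -15166.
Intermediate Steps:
a(t, X) = 2 + 1/(-4 + X) (a(t, X) = 2 + 1/(X - 4) = 2 + 1/(-4 + X))
l(g) = -6*g*(5 + g) (l(g) = ((2*g)*(5 + g))*(-3) = (2*g*(5 + g))*(-3) = -6*g*(5 + g))
I = 2379/8 (I = -4*(3 - 6*(-7 + 2*(-4))/(-4 - 4)*(5 + (-7 + 2*(-4))/(-4 - 4))) = -4*(3 - 6*(-7 - 8)/(-8)*(5 + (-7 - 8)/(-8))) = -4*(3 - 6*(-⅛*(-15))*(5 - ⅛*(-15))) = -4*(3 - 6*15/8*(5 + 15/8)) = -4*(3 - 6*15/8*55/8) = -4*(3 - 2475/32) = -4*(-2379/32) = 2379/8 ≈ 297.38)
I*(-51) = (2379/8)*(-51) = -121329/8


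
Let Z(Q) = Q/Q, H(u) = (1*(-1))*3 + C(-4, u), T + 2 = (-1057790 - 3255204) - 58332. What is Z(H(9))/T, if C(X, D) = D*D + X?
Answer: -1/4371328 ≈ -2.2876e-7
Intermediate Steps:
C(X, D) = X + D² (C(X, D) = D² + X = X + D²)
T = -4371328 (T = -2 + ((-1057790 - 3255204) - 58332) = -2 + (-4312994 - 58332) = -2 - 4371326 = -4371328)
H(u) = -7 + u² (H(u) = (1*(-1))*3 + (-4 + u²) = -1*3 + (-4 + u²) = -3 + (-4 + u²) = -7 + u²)
Z(Q) = 1
Z(H(9))/T = 1/(-4371328) = 1*(-1/4371328) = -1/4371328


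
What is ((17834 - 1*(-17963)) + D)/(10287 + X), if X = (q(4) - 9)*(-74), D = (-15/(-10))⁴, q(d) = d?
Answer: 572833/170512 ≈ 3.3595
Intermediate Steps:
D = 81/16 (D = (-15*(-1)/10)⁴ = (-1*(-3/2))⁴ = (3/2)⁴ = 81/16 ≈ 5.0625)
X = 370 (X = (4 - 9)*(-74) = -5*(-74) = 370)
((17834 - 1*(-17963)) + D)/(10287 + X) = ((17834 - 1*(-17963)) + 81/16)/(10287 + 370) = ((17834 + 17963) + 81/16)/10657 = (35797 + 81/16)*(1/10657) = (572833/16)*(1/10657) = 572833/170512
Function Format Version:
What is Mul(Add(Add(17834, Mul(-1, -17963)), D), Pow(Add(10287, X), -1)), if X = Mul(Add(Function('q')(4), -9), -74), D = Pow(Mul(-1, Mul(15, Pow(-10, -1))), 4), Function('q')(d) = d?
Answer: Rational(572833, 170512) ≈ 3.3595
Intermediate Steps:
D = Rational(81, 16) (D = Pow(Mul(-1, Mul(15, Rational(-1, 10))), 4) = Pow(Mul(-1, Rational(-3, 2)), 4) = Pow(Rational(3, 2), 4) = Rational(81, 16) ≈ 5.0625)
X = 370 (X = Mul(Add(4, -9), -74) = Mul(-5, -74) = 370)
Mul(Add(Add(17834, Mul(-1, -17963)), D), Pow(Add(10287, X), -1)) = Mul(Add(Add(17834, Mul(-1, -17963)), Rational(81, 16)), Pow(Add(10287, 370), -1)) = Mul(Add(Add(17834, 17963), Rational(81, 16)), Pow(10657, -1)) = Mul(Add(35797, Rational(81, 16)), Rational(1, 10657)) = Mul(Rational(572833, 16), Rational(1, 10657)) = Rational(572833, 170512)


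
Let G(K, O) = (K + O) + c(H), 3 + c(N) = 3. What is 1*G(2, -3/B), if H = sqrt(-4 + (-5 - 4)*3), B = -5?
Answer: 13/5 ≈ 2.6000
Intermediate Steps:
H = I*sqrt(31) (H = sqrt(-4 - 9*3) = sqrt(-4 - 27) = sqrt(-31) = I*sqrt(31) ≈ 5.5678*I)
c(N) = 0 (c(N) = -3 + 3 = 0)
G(K, O) = K + O (G(K, O) = (K + O) + 0 = K + O)
1*G(2, -3/B) = 1*(2 - 3/(-5)) = 1*(2 - 3*(-1/5)) = 1*(2 + 3/5) = 1*(13/5) = 13/5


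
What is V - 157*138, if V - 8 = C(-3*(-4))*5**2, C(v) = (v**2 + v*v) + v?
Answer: -14158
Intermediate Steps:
C(v) = v + 2*v**2 (C(v) = (v**2 + v**2) + v = 2*v**2 + v = v + 2*v**2)
V = 7508 (V = 8 + ((-3*(-4))*(1 + 2*(-3*(-4))))*5**2 = 8 + (12*(1 + 2*12))*25 = 8 + (12*(1 + 24))*25 = 8 + (12*25)*25 = 8 + 300*25 = 8 + 7500 = 7508)
V - 157*138 = 7508 - 157*138 = 7508 - 21666 = -14158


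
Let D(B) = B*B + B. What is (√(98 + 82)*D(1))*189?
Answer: 2268*√5 ≈ 5071.4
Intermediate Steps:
D(B) = B + B² (D(B) = B² + B = B + B²)
(√(98 + 82)*D(1))*189 = (√(98 + 82)*(1*(1 + 1)))*189 = (√180*(1*2))*189 = ((6*√5)*2)*189 = (12*√5)*189 = 2268*√5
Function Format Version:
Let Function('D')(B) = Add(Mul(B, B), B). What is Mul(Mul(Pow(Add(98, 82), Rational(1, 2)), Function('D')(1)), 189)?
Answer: Mul(2268, Pow(5, Rational(1, 2))) ≈ 5071.4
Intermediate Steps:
Function('D')(B) = Add(B, Pow(B, 2)) (Function('D')(B) = Add(Pow(B, 2), B) = Add(B, Pow(B, 2)))
Mul(Mul(Pow(Add(98, 82), Rational(1, 2)), Function('D')(1)), 189) = Mul(Mul(Pow(Add(98, 82), Rational(1, 2)), Mul(1, Add(1, 1))), 189) = Mul(Mul(Pow(180, Rational(1, 2)), Mul(1, 2)), 189) = Mul(Mul(Mul(6, Pow(5, Rational(1, 2))), 2), 189) = Mul(Mul(12, Pow(5, Rational(1, 2))), 189) = Mul(2268, Pow(5, Rational(1, 2)))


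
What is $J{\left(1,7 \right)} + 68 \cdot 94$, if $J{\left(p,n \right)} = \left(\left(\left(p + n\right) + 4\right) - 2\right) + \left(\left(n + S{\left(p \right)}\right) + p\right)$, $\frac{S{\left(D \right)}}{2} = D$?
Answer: $6412$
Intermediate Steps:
$S{\left(D \right)} = 2 D$
$J{\left(p,n \right)} = 2 + 2 n + 4 p$ ($J{\left(p,n \right)} = \left(\left(\left(p + n\right) + 4\right) - 2\right) + \left(\left(n + 2 p\right) + p\right) = \left(\left(\left(n + p\right) + 4\right) - 2\right) + \left(n + 3 p\right) = \left(\left(4 + n + p\right) - 2\right) + \left(n + 3 p\right) = \left(2 + n + p\right) + \left(n + 3 p\right) = 2 + 2 n + 4 p$)
$J{\left(1,7 \right)} + 68 \cdot 94 = \left(2 + 2 \cdot 7 + 4 \cdot 1\right) + 68 \cdot 94 = \left(2 + 14 + 4\right) + 6392 = 20 + 6392 = 6412$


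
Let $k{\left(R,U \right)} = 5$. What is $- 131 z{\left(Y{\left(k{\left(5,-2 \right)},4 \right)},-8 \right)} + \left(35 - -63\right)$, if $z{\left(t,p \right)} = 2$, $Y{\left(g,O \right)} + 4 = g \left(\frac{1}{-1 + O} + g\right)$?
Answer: $-164$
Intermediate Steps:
$Y{\left(g,O \right)} = -4 + g \left(g + \frac{1}{-1 + O}\right)$ ($Y{\left(g,O \right)} = -4 + g \left(\frac{1}{-1 + O} + g\right) = -4 + g \left(g + \frac{1}{-1 + O}\right)$)
$- 131 z{\left(Y{\left(k{\left(5,-2 \right)},4 \right)},-8 \right)} + \left(35 - -63\right) = \left(-131\right) 2 + \left(35 - -63\right) = -262 + \left(35 + 63\right) = -262 + 98 = -164$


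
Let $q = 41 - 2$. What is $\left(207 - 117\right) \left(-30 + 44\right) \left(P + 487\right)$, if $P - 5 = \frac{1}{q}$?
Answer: $\frac{8059380}{13} \approx 6.1995 \cdot 10^{5}$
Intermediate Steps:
$q = 39$ ($q = 41 - 2 = 39$)
$P = \frac{196}{39}$ ($P = 5 + \frac{1}{39} = \frac{196}{39} \approx 5.0256$)
$\left(207 - 117\right) \left(-30 + 44\right) \left(P + 487\right) = \left(207 - 117\right) \left(-30 + 44\right) \left(\frac{196}{39} + 487\right) = 90 \cdot 14 \cdot \frac{19189}{39} = 1260 \cdot \frac{19189}{39} = \frac{8059380}{13}$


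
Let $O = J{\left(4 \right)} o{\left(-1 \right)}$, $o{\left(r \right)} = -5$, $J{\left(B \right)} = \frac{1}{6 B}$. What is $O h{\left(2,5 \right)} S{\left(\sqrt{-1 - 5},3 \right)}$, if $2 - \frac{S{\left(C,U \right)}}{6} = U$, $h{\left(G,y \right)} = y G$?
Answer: $\frac{25}{2} \approx 12.5$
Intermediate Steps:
$J{\left(B \right)} = \frac{1}{6 B}$
$h{\left(G,y \right)} = G y$
$S{\left(C,U \right)} = 12 - 6 U$
$O = - \frac{5}{24}$ ($O = \frac{1}{6 \cdot 4} \left(-5\right) = \frac{1}{6} \cdot \frac{1}{4} \left(-5\right) = \frac{1}{24} \left(-5\right) = - \frac{5}{24} \approx -0.20833$)
$O h{\left(2,5 \right)} S{\left(\sqrt{-1 - 5},3 \right)} = - \frac{5 \cdot 2 \cdot 5}{24} \left(12 - 18\right) = \left(- \frac{5}{24}\right) 10 \left(12 - 18\right) = \left(- \frac{25}{12}\right) \left(-6\right) = \frac{25}{2}$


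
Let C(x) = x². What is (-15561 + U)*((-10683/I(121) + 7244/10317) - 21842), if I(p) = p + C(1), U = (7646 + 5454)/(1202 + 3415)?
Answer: 1982656902557571287/5811297858 ≈ 3.4117e+8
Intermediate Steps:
U = 13100/4617 ≈ 2.8373
I(p) = 1 + p (I(p) = p + 1² = p + 1 = 1 + p)
(-15561 + U)*((-10683/I(121) + 7244/10317) - 21842) = (-15561 + 13100/4617)*((-10683/(1 + 121) + 7244/10317) - 21842) = -71832037*((-10683/122 + 7244*(1/10317)) - 21842)/4617 = -71832037*((-10683*1/122 + 7244/10317) - 21842)/4617 = -71832037*((-10683/122 + 7244/10317) - 21842)/4617 = -71832037*(-109332743/1258674 - 21842)/4617 = -71832037/4617*(-27601290251/1258674) = 1982656902557571287/5811297858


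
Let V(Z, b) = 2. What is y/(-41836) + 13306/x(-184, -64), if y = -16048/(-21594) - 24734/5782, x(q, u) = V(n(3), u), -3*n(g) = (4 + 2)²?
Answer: 147253919952109/22133461308 ≈ 6653.0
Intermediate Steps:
n(g) = -12 (n(g) = -(4 + 2)²/3 = -⅓*6² = -⅓*36 = -12)
x(q, u) = 2
y = -1869985/529053 (y = -16048*(-1/21594) - 24734*1/5782 = 136/183 - 12367/2891 = -1869985/529053 ≈ -3.5346)
y/(-41836) + 13306/x(-184, -64) = -1869985/529053/(-41836) + 13306/2 = -1869985/529053*(-1/41836) + 13306*(½) = 1869985/22133461308 + 6653 = 147253919952109/22133461308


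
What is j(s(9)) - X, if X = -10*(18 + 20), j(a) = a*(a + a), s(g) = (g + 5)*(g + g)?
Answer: 127388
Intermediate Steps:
s(g) = 2*g*(5 + g) (s(g) = (5 + g)*(2*g) = 2*g*(5 + g))
j(a) = 2*a**2 (j(a) = a*(2*a) = 2*a**2)
X = -380 (X = -10*38 = -380)
j(s(9)) - X = 2*(2*9*(5 + 9))**2 - 1*(-380) = 2*(2*9*14)**2 + 380 = 2*252**2 + 380 = 2*63504 + 380 = 127008 + 380 = 127388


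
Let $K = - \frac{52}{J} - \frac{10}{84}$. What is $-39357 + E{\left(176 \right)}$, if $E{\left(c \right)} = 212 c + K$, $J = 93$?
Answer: $- \frac{2663473}{1302} \approx -2045.7$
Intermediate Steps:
$K = - \frac{883}{1302}$ ($K = - \frac{52}{93} - \frac{10}{84} = \left(-52\right) \frac{1}{93} - \frac{5}{42} = - \frac{52}{93} - \frac{5}{42} = - \frac{883}{1302} \approx -0.67819$)
$E{\left(c \right)} = - \frac{883}{1302} + 212 c$ ($E{\left(c \right)} = 212 c - \frac{883}{1302} = - \frac{883}{1302} + 212 c$)
$-39357 + E{\left(176 \right)} = -39357 + \left(- \frac{883}{1302} + 212 \cdot 176\right) = -39357 + \left(- \frac{883}{1302} + 37312\right) = -39357 + \frac{48579341}{1302} = - \frac{2663473}{1302}$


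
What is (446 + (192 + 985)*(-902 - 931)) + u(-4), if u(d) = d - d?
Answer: -2156995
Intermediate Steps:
u(d) = 0
(446 + (192 + 985)*(-902 - 931)) + u(-4) = (446 + (192 + 985)*(-902 - 931)) + 0 = (446 + 1177*(-1833)) + 0 = (446 - 2157441) + 0 = -2156995 + 0 = -2156995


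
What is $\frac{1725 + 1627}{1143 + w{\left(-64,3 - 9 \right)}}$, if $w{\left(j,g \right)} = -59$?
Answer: $\frac{838}{271} \approx 3.0923$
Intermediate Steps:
$\frac{1725 + 1627}{1143 + w{\left(-64,3 - 9 \right)}} = \frac{1725 + 1627}{1143 - 59} = \frac{3352}{1084} = 3352 \cdot \frac{1}{1084} = \frac{838}{271}$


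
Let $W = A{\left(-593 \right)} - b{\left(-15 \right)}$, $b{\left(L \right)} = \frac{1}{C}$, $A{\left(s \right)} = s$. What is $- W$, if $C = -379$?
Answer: $\frac{224746}{379} \approx 593.0$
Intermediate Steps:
$b{\left(L \right)} = - \frac{1}{379}$ ($b{\left(L \right)} = \frac{1}{-379} = - \frac{1}{379}$)
$W = - \frac{224746}{379}$ ($W = -593 - - \frac{1}{379} = -593 + \frac{1}{379} = - \frac{224746}{379} \approx -593.0$)
$- W = \left(-1\right) \left(- \frac{224746}{379}\right) = \frac{224746}{379}$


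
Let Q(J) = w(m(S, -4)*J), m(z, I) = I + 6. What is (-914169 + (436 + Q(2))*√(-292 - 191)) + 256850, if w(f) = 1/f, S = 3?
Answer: -657319 + 1745*I*√483/4 ≈ -6.5732e+5 + 9587.6*I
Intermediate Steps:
m(z, I) = 6 + I
Q(J) = 1/(2*J) (Q(J) = 1/((6 - 4)*J) = 1/(2*J))
(-914169 + (436 + Q(2))*√(-292 - 191)) + 256850 = (-914169 + (436 + (½)/2)*√(-292 - 191)) + 256850 = (-914169 + (436 + (½)*(½))*√(-483)) + 256850 = (-914169 + (436 + ¼)*(I*√483)) + 256850 = (-914169 + 1745*(I*√483)/4) + 256850 = (-914169 + 1745*I*√483/4) + 256850 = -657319 + 1745*I*√483/4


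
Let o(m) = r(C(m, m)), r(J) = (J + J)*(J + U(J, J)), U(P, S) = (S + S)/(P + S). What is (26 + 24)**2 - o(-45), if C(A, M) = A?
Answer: -1460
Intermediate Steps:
U(P, S) = 2*S/(P + S) (U(P, S) = (2*S)/(P + S) = 2*S/(P + S))
r(J) = 2*J*(1 + J) (r(J) = (J + J)*(J + 2*J/(J + J)) = (2*J)*(J + 2*J/((2*J))) = (2*J)*(J + 2*J*(1/(2*J))) = (2*J)*(J + 1) = (2*J)*(1 + J) = 2*J*(1 + J))
o(m) = 2*m*(1 + m)
(26 + 24)**2 - o(-45) = (26 + 24)**2 - 2*(-45)*(1 - 45) = 50**2 - 2*(-45)*(-44) = 2500 - 1*3960 = 2500 - 3960 = -1460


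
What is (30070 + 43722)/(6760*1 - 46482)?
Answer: -36896/19861 ≈ -1.8577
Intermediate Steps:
(30070 + 43722)/(6760*1 - 46482) = 73792/(6760 - 46482) = 73792/(-39722) = 73792*(-1/39722) = -36896/19861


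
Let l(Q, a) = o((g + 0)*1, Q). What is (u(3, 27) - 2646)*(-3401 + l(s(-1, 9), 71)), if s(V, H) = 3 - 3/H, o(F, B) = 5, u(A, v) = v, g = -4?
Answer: 8894124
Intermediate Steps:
l(Q, a) = 5
(u(3, 27) - 2646)*(-3401 + l(s(-1, 9), 71)) = (27 - 2646)*(-3401 + 5) = -2619*(-3396) = 8894124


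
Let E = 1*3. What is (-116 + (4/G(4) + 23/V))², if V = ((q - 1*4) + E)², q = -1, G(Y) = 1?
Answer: 180625/16 ≈ 11289.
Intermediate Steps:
E = 3
V = 4 (V = ((-1 - 1*4) + 3)² = ((-1 - 4) + 3)² = (-5 + 3)² = (-2)² = 4)
(-116 + (4/G(4) + 23/V))² = (-116 + (4/1 + 23/4))² = (-116 + (4*1 + 23*(¼)))² = (-116 + (4 + 23/4))² = (-116 + 39/4)² = (-425/4)² = 180625/16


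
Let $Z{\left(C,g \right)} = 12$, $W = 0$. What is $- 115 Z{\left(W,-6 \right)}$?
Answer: $-1380$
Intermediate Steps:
$- 115 Z{\left(W,-6 \right)} = \left(-115\right) 12 = -1380$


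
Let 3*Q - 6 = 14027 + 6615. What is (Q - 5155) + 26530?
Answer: 84773/3 ≈ 28258.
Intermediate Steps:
Q = 20648/3 (Q = 2 + (14027 + 6615)/3 = 2 + (⅓)*20642 = 2 + 20642/3 = 20648/3 ≈ 6882.7)
(Q - 5155) + 26530 = (20648/3 - 5155) + 26530 = 5183/3 + 26530 = 84773/3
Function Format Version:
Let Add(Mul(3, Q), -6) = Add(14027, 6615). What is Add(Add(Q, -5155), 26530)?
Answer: Rational(84773, 3) ≈ 28258.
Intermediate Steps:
Q = Rational(20648, 3) (Q = Add(2, Mul(Rational(1, 3), Add(14027, 6615))) = Add(2, Mul(Rational(1, 3), 20642)) = Add(2, Rational(20642, 3)) = Rational(20648, 3) ≈ 6882.7)
Add(Add(Q, -5155), 26530) = Add(Add(Rational(20648, 3), -5155), 26530) = Add(Rational(5183, 3), 26530) = Rational(84773, 3)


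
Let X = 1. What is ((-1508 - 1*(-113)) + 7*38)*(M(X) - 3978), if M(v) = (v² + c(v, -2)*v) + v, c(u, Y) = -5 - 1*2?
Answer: 4496807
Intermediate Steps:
c(u, Y) = -7 (c(u, Y) = -5 - 2 = -7)
M(v) = v² - 6*v (M(v) = (v² - 7*v) + v = v² - 6*v)
((-1508 - 1*(-113)) + 7*38)*(M(X) - 3978) = ((-1508 - 1*(-113)) + 7*38)*(1*(-6 + 1) - 3978) = ((-1508 + 113) + 266)*(1*(-5) - 3978) = (-1395 + 266)*(-5 - 3978) = -1129*(-3983) = 4496807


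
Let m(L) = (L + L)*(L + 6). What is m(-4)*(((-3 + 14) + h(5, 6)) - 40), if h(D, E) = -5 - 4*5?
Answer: 864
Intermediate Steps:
m(L) = 2*L*(6 + L) (m(L) = (2*L)*(6 + L) = 2*L*(6 + L))
h(D, E) = -25 (h(D, E) = -5 - 20 = -25)
m(-4)*(((-3 + 14) + h(5, 6)) - 40) = (2*(-4)*(6 - 4))*(((-3 + 14) - 25) - 40) = (2*(-4)*2)*((11 - 25) - 40) = -16*(-14 - 40) = -16*(-54) = 864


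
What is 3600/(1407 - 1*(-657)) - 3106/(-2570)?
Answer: 163154/55255 ≈ 2.9527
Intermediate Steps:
3600/(1407 - 1*(-657)) - 3106/(-2570) = 3600/(1407 + 657) - 3106*(-1/2570) = 3600/2064 + 1553/1285 = 3600*(1/2064) + 1553/1285 = 75/43 + 1553/1285 = 163154/55255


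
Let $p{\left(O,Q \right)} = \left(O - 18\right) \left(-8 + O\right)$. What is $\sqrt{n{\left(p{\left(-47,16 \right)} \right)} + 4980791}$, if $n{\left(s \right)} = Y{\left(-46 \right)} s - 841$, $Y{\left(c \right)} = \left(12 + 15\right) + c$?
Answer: $5 \sqrt{196481} \approx 2216.3$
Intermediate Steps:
$Y{\left(c \right)} = 27 + c$
$p{\left(O,Q \right)} = \left(-18 + O\right) \left(-8 + O\right)$
$n{\left(s \right)} = -841 - 19 s$ ($n{\left(s \right)} = \left(27 - 46\right) s - 841 = - 19 s - 841 = -841 - 19 s$)
$\sqrt{n{\left(p{\left(-47,16 \right)} \right)} + 4980791} = \sqrt{\left(-841 - 19 \left(144 + \left(-47\right)^{2} - -1222\right)\right) + 4980791} = \sqrt{\left(-841 - 19 \left(144 + 2209 + 1222\right)\right) + 4980791} = \sqrt{\left(-841 - 67925\right) + 4980791} = \sqrt{-68766 + 4980791} = \sqrt{4912025} = 5 \sqrt{196481}$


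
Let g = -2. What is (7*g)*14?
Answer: -196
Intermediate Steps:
(7*g)*14 = (7*(-2))*14 = -14*14 = -196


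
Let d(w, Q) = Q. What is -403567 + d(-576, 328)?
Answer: -403239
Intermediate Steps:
-403567 + d(-576, 328) = -403567 + 328 = -403239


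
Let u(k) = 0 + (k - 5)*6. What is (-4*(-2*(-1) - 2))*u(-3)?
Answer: 0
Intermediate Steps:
u(k) = -30 + 6*k (u(k) = 0 + (-5 + k)*6 = 0 + (-30 + 6*k) = -30 + 6*k)
(-4*(-2*(-1) - 2))*u(-3) = (-4*(-2*(-1) - 2))*(-30 + 6*(-3)) = (-4*(2 - 2))*(-30 - 18) = -4*0*(-48) = 0*(-48) = 0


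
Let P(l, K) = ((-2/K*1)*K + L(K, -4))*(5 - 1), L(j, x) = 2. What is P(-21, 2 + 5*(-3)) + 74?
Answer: 74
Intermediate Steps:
P(l, K) = 0 (P(l, K) = ((-2/K*1)*K + 2)*(5 - 1) = ((-2/K)*K + 2)*4 = (-2 + 2)*4 = 0*4 = 0)
P(-21, 2 + 5*(-3)) + 74 = 0 + 74 = 74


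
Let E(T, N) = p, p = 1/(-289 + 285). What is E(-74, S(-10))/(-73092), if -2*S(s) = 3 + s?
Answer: 1/292368 ≈ 3.4203e-6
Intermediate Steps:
S(s) = -3/2 - s/2 (S(s) = -(3 + s)/2 = -3/2 - s/2)
p = -¼ (p = 1/(-4) = -¼ ≈ -0.25000)
E(T, N) = -¼
E(-74, S(-10))/(-73092) = -¼/(-73092) = -¼*(-1/73092) = 1/292368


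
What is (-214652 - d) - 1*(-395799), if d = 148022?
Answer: 33125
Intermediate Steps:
(-214652 - d) - 1*(-395799) = (-214652 - 1*148022) - 1*(-395799) = (-214652 - 148022) + 395799 = -362674 + 395799 = 33125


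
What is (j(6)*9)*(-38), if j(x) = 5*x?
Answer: -10260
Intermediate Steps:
(j(6)*9)*(-38) = ((5*6)*9)*(-38) = (30*9)*(-38) = 270*(-38) = -10260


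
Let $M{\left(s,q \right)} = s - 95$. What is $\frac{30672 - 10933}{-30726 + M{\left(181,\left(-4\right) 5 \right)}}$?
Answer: $- \frac{19739}{30640} \approx -0.64422$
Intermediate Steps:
$M{\left(s,q \right)} = -95 + s$ ($M{\left(s,q \right)} = s - 95 = -95 + s$)
$\frac{30672 - 10933}{-30726 + M{\left(181,\left(-4\right) 5 \right)}} = \frac{30672 - 10933}{-30726 + \left(-95 + 181\right)} = \frac{19739}{-30726 + 86} = \frac{19739}{-30640} = 19739 \left(- \frac{1}{30640}\right) = - \frac{19739}{30640}$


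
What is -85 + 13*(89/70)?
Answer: -4793/70 ≈ -68.471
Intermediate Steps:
-85 + 13*(89/70) = -85 + 1157/70 = -4793/70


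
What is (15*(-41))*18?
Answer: -11070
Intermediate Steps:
(15*(-41))*18 = -615*18 = -11070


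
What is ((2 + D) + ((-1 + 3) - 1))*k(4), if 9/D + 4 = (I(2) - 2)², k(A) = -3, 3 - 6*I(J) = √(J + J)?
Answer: 765/23 ≈ 33.261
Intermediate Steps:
I(J) = ½ - √2*√J/6 (I(J) = ½ - √(J + J)/6 = ½ - √2*√J/6)
D = -324/23 (D = 9/(-4 + ((½ - √2*√2/6) - 2)²) = 9/(-4 + ((½ - ⅓) - 2)²) = 9/(-4 + (⅙ - 2)²) = 9/(-4 + (-11/6)²) = 9/(-4 + 121/36) = 9/(-23/36) = 9*(-36/23) = -324/23 ≈ -14.087)
((2 + D) + ((-1 + 3) - 1))*k(4) = ((2 - 324/23) + ((-1 + 3) - 1))*(-3) = (-278/23 + (2 - 1))*(-3) = (-278/23 + 1)*(-3) = -255/23*(-3) = 765/23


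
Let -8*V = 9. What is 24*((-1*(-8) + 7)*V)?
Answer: -405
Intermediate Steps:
V = -9/8 (V = -1/8*9 = -9/8 ≈ -1.1250)
24*((-1*(-8) + 7)*V) = 24*((-1*(-8) + 7)*(-9/8)) = 24*((8 + 7)*(-9/8)) = 24*(15*(-9/8)) = 24*(-135/8) = -405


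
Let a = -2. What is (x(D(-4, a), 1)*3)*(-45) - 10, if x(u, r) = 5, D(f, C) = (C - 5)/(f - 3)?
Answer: -685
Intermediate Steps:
D(f, C) = (-5 + C)/(-3 + f)
(x(D(-4, a), 1)*3)*(-45) - 10 = (5*3)*(-45) - 10 = 15*(-45) - 10 = -675 - 10 = -685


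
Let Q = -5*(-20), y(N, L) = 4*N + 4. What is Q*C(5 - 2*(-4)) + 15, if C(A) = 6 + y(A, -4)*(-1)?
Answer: -4985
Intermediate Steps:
y(N, L) = 4 + 4*N
Q = 100
C(A) = 2 - 4*A (C(A) = 6 + (4 + 4*A)*(-1) = 6 + (-4 - 4*A) = 2 - 4*A)
Q*C(5 - 2*(-4)) + 15 = 100*(2 - 4*(5 - 2*(-4))) + 15 = 100*(2 - 4*(5 + 8)) + 15 = 100*(2 - 4*13) + 15 = 100*(2 - 52) + 15 = 100*(-50) + 15 = -5000 + 15 = -4985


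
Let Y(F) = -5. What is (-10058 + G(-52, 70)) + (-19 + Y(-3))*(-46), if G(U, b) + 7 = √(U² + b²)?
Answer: -8961 + 2*√1901 ≈ -8873.8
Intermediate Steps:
G(U, b) = -7 + √(U² + b²)
(-10058 + G(-52, 70)) + (-19 + Y(-3))*(-46) = (-10058 + (-7 + √((-52)² + 70²))) + (-19 - 5)*(-46) = (-10058 + (-7 + √(2704 + 4900))) - 24*(-46) = (-10058 + (-7 + √7604)) + 1104 = (-10058 + (-7 + 2*√1901)) + 1104 = (-10065 + 2*√1901) + 1104 = -8961 + 2*√1901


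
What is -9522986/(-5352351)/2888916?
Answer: 4761493/7731246220758 ≈ 6.1588e-7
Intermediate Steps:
-9522986/(-5352351)/2888916 = -9522986*(-1/5352351)/2888916 = -(-9522986)/(5352351*2888916) = -1*(-4761493/7731246220758) = 4761493/7731246220758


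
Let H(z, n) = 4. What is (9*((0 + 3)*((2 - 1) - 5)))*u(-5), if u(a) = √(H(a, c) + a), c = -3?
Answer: -108*I ≈ -108.0*I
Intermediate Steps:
u(a) = √(4 + a)
(9*((0 + 3)*((2 - 1) - 5)))*u(-5) = (9*((0 + 3)*((2 - 1) - 5)))*√(4 - 5) = (9*(3*(1 - 5)))*√(-1) = (9*(3*(-4)))*I = (9*(-12))*I = -108*I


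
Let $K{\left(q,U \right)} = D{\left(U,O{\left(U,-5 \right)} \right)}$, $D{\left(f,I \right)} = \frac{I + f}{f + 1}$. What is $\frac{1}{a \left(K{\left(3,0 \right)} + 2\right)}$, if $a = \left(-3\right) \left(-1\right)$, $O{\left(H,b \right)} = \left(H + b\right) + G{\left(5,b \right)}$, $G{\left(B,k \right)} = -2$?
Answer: $- \frac{1}{15} \approx -0.066667$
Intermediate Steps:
$O{\left(H,b \right)} = -2 + H + b$ ($O{\left(H,b \right)} = \left(H + b\right) - 2 = -2 + H + b$)
$D{\left(f,I \right)} = \frac{I + f}{1 + f}$
$a = 3$
$K{\left(q,U \right)} = \frac{-7 + 2 U}{1 + U}$ ($K{\left(q,U \right)} = \frac{\left(-2 + U - 5\right) + U}{1 + U} = \frac{\left(-7 + U\right) + U}{1 + U} = \frac{-7 + 2 U}{1 + U}$)
$\frac{1}{a \left(K{\left(3,0 \right)} + 2\right)} = \frac{1}{3 \left(\frac{-7 + 2 \cdot 0}{1 + 0} + 2\right)} = \frac{1}{3 \left(\frac{-7 + 0}{1} + 2\right)} = \frac{1}{3 \left(1 \left(-7\right) + 2\right)} = \frac{1}{3 \left(-7 + 2\right)} = \frac{1}{3 \left(-5\right)} = \frac{1}{-15} = - \frac{1}{15}$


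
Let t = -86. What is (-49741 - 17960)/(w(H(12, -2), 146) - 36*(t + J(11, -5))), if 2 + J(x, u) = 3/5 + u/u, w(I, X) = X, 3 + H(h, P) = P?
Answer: -338505/16282 ≈ -20.790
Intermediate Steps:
H(h, P) = -3 + P
J(x, u) = -⅖ (J(x, u) = -2 + (3/5 + u/u) = -2 + (3*(⅕) + 1) = -2 + (⅗ + 1) = -2 + 8/5 = -⅖)
(-49741 - 17960)/(w(H(12, -2), 146) - 36*(t + J(11, -5))) = (-49741 - 17960)/(146 - 36*(-86 - ⅖)) = -67701/(146 - 36*(-432/5)) = -67701/(146 + 15552/5) = -67701/16282/5 = -67701*5/16282 = -338505/16282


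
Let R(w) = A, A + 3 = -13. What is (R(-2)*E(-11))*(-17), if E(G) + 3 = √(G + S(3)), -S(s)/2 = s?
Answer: -816 + 272*I*√17 ≈ -816.0 + 1121.5*I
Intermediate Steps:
A = -16 (A = -3 - 13 = -16)
S(s) = -2*s
R(w) = -16
E(G) = -3 + √(-6 + G) (E(G) = -3 + √(G - 2*3) = -3 + √(G - 6) = -3 + √(-6 + G))
(R(-2)*E(-11))*(-17) = -16*(-3 + √(-6 - 11))*(-17) = -16*(-3 + √(-17))*(-17) = -16*(-3 + I*√17)*(-17) = (48 - 16*I*√17)*(-17) = -816 + 272*I*√17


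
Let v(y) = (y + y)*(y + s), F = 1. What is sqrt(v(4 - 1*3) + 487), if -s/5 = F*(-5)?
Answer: 7*sqrt(11) ≈ 23.216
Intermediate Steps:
s = 25 (s = -5*(-5) = 25)
v(y) = 2*y*(25 + y) (v(y) = (y + y)*(y + 25) = (2*y)*(25 + y) = 2*y*(25 + y))
sqrt(v(4 - 1*3) + 487) = sqrt(2*(4 - 1*3)*(25 + (4 - 1*3)) + 487) = sqrt(2*(4 - 3)*(25 + (4 - 3)) + 487) = sqrt(2*1*(25 + 1) + 487) = sqrt(2*1*26 + 487) = sqrt(52 + 487) = sqrt(539) = 7*sqrt(11)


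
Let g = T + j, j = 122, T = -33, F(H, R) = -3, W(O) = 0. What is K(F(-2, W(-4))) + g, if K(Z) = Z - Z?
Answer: 89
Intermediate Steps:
K(Z) = 0
g = 89 (g = -33 + 122 = 89)
K(F(-2, W(-4))) + g = 0 + 89 = 89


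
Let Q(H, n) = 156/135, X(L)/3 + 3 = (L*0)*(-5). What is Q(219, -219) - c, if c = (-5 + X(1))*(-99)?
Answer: -62318/45 ≈ -1384.8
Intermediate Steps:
X(L) = -9 (X(L) = -9 + 3*((L*0)*(-5)) = -9 + 3*(0*(-5)) = -9 + 3*0 = -9 + 0 = -9)
c = 1386 (c = (-5 - 9)*(-99) = -14*(-99) = 1386)
Q(H, n) = 52/45 (Q(H, n) = 156*(1/135) = 52/45)
Q(219, -219) - c = 52/45 - 1*1386 = 52/45 - 1386 = -62318/45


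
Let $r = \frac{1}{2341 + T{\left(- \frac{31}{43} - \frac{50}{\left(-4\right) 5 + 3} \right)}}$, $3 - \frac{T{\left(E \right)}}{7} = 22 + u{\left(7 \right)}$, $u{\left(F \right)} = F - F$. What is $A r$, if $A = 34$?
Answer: $\frac{17}{1104} \approx 0.015399$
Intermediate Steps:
$u{\left(F \right)} = 0$
$T{\left(E \right)} = -133$ ($T{\left(E \right)} = 21 - 7 \left(22 + 0\right) = 21 - 154 = -133$)
$r = \frac{1}{2208}$ ($r = \frac{1}{2341 - 133} = \frac{1}{2208} \approx 0.0004529$)
$A r = 34 \cdot \frac{1}{2208} = \frac{17}{1104}$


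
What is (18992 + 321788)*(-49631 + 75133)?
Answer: 8690571560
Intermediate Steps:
(18992 + 321788)*(-49631 + 75133) = 340780*25502 = 8690571560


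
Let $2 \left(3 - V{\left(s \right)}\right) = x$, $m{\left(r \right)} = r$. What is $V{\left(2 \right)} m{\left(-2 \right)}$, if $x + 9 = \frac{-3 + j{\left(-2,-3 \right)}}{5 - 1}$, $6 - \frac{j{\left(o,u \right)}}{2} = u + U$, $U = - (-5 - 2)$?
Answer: $- \frac{59}{4} \approx -14.75$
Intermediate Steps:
$U = 7$ ($U = - (-5 - 2) = \left(-1\right) \left(-7\right) = 7$)
$j{\left(o,u \right)} = -2 - 2 u$ ($j{\left(o,u \right)} = 12 - 2 \left(u + 7\right) = 12 - 2 \left(7 + u\right) = 12 - \left(14 + 2 u\right) = -2 - 2 u$)
$x = - \frac{35}{4}$ ($x = -9 + \frac{-3 - -4}{5 - 1} = -9 + \frac{-3 + \left(-2 + 6\right)}{4} = -9 + \left(-3 + 4\right) \frac{1}{4} = -9 + 1 \cdot \frac{1}{4} = -9 + \frac{1}{4} = - \frac{35}{4} \approx -8.75$)
$V{\left(s \right)} = \frac{59}{8}$ ($V{\left(s \right)} = 3 - - \frac{35}{8} = 3 + \frac{35}{8} = \frac{59}{8}$)
$V{\left(2 \right)} m{\left(-2 \right)} = \frac{59}{8} \left(-2\right) = - \frac{59}{4}$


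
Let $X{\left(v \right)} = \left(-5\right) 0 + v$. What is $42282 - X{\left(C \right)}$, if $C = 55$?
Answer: $42227$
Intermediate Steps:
$X{\left(v \right)} = v$ ($X{\left(v \right)} = 0 + v = v$)
$42282 - X{\left(C \right)} = 42282 - 55 = 42227$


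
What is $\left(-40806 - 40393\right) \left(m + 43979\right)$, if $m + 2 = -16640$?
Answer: $-2219737063$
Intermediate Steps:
$m = -16642$ ($m = -2 - 16640 = -16642$)
$\left(-40806 - 40393\right) \left(m + 43979\right) = \left(-40806 - 40393\right) \left(-16642 + 43979\right) = \left(-81199\right) 27337 = -2219737063$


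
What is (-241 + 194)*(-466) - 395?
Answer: 21507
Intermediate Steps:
(-241 + 194)*(-466) - 395 = -47*(-466) - 395 = 21902 - 395 = 21507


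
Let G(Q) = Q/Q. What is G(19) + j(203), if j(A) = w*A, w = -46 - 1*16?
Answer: -12585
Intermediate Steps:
G(Q) = 1
w = -62 (w = -46 - 16 = -62)
j(A) = -62*A
G(19) + j(203) = 1 - 62*203 = 1 - 12586 = -12585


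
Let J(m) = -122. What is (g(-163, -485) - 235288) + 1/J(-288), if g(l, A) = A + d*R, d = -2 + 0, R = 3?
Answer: -28765039/122 ≈ -2.3578e+5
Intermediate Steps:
d = -2
g(l, A) = -6 + A (g(l, A) = A - 2*3 = A - 6 = -6 + A)
(g(-163, -485) - 235288) + 1/J(-288) = ((-6 - 485) - 235288) + 1/(-122) = (-491 - 235288) - 1/122 = -235779 - 1/122 = -28765039/122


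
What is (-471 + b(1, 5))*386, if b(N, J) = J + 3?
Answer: -178718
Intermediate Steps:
b(N, J) = 3 + J
(-471 + b(1, 5))*386 = (-471 + (3 + 5))*386 = (-471 + 8)*386 = -463*386 = -178718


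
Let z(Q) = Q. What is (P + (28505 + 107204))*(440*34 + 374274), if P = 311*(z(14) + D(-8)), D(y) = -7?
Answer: 53669919324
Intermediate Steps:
P = 2177 (P = 311*(14 - 7) = 311*7 = 2177)
(P + (28505 + 107204))*(440*34 + 374274) = (2177 + (28505 + 107204))*(440*34 + 374274) = (2177 + 135709)*(14960 + 374274) = 137886*389234 = 53669919324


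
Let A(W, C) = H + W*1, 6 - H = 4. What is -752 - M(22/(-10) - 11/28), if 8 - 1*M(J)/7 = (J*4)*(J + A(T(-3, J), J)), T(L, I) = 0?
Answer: -535471/700 ≈ -764.96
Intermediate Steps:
H = 2 (H = 6 - 1*4 = 6 - 4 = 2)
A(W, C) = 2 + W (A(W, C) = 2 + W*1 = 2 + W)
M(J) = 56 - 28*J*(2 + J) (M(J) = 56 - 7*J*4*(J + (2 + 0)) = 56 - 7*4*J*(J + 2) = 56 - 7*4*J*(2 + J) = 56 - 28*J*(2 + J))
-752 - M(22/(-10) - 11/28) = -752 - (56 - 56*(22/(-10) - 11/28) - 28*(22/(-10) - 11/28)²) = -752 - (56 - 56*(22*(-⅒) - 11*1/28) - 28*(22*(-⅒) - 11*1/28)²) = -752 - (56 - 56*(-11/5 - 11/28) - 28*(-11/5 - 11/28)²) = -752 - (56 - 56*(-363/140) - 28*(-363/140)²) = -752 - (56 + 726/5 - 28*131769/19600) = -752 - (56 + 726/5 - 131769/700) = -752 - 1*9071/700 = -752 - 9071/700 = -535471/700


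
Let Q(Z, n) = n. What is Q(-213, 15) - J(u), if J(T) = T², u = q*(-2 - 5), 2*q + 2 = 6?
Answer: -181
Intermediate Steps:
q = 2 (q = -1 + (½)*6 = -1 + 3 = 2)
u = -14 (u = 2*(-2 - 5) = 2*(-7) = -14)
Q(-213, 15) - J(u) = 15 - 1*(-14)² = 15 - 1*196 = 15 - 196 = -181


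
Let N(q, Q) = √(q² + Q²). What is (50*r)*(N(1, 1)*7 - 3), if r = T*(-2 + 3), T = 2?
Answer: -300 + 700*√2 ≈ 689.95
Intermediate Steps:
N(q, Q) = √(Q² + q²)
r = 2 (r = 2*(-2 + 3) = 2*1 = 2)
(50*r)*(N(1, 1)*7 - 3) = (50*2)*(√(1² + 1²)*7 - 3) = 100*(√(1 + 1)*7 - 3) = 100*(√2*7 - 3) = 100*(7*√2 - 3) = 100*(-3 + 7*√2) = -300 + 700*√2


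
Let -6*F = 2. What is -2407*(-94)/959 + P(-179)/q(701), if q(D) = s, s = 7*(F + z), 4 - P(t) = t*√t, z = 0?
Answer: 224614/959 - 537*I*√179/7 ≈ 234.22 - 1026.4*I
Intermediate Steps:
F = -⅓ (F = -⅙*2 = -⅓ ≈ -0.33333)
P(t) = 4 - t^(3/2) (P(t) = 4 - t*√t = 4 - t^(3/2))
s = -7/3 (s = 7*(-⅓ + 0) = 7*(-⅓) = -7/3 ≈ -2.3333)
q(D) = -7/3
-2407*(-94)/959 + P(-179)/q(701) = -2407*(-94)/959 + (4 - (-179)^(3/2))/(-7/3) = 226258*(1/959) + (4 - (-179)*I*√179)*(-3/7) = 226258/959 + (4 + 179*I*√179)*(-3/7) = 226258/959 + (-12/7 - 537*I*√179/7) = 224614/959 - 537*I*√179/7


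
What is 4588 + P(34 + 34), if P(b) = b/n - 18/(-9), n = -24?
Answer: 27523/6 ≈ 4587.2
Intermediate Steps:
P(b) = 2 - b/24 (P(b) = b/(-24) - 18/(-9) = b*(-1/24) - 18*(-1/9) = -b/24 + 2 = 2 - b/24)
4588 + P(34 + 34) = 4588 + (2 - (34 + 34)/24) = 4588 + (2 - 1/24*68) = 4588 + (2 - 17/6) = 4588 - 5/6 = 27523/6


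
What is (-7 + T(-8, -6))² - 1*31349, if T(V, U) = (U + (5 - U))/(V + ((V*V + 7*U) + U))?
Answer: -2003735/64 ≈ -31308.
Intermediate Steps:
T(V, U) = 5/(V + V² + 8*U) (T(V, U) = 5/(V + ((V² + 7*U) + U)) = 5/(V + (V² + 8*U)) = 5/(V + V² + 8*U))
(-7 + T(-8, -6))² - 1*31349 = (-7 + 5/(-8 + (-8)² + 8*(-6)))² - 1*31349 = (-7 + 5/(-8 + 64 - 48))² - 31349 = (-7 + 5/8)² - 31349 = (-51/8)² - 31349 = 2601/64 - 31349 = -2003735/64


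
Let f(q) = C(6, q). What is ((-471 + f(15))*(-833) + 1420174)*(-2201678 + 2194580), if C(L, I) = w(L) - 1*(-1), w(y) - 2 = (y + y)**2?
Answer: -11996088468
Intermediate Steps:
w(y) = 2 + 4*y**2 (w(y) = 2 + (y + y)**2 = 2 + (2*y)**2 = 2 + 4*y**2)
C(L, I) = 3 + 4*L**2 (C(L, I) = (2 + 4*L**2) - 1*(-1) = (2 + 4*L**2) + 1 = 3 + 4*L**2)
f(q) = 147 (f(q) = 3 + 4*6**2 = 3 + 4*36 = 3 + 144 = 147)
((-471 + f(15))*(-833) + 1420174)*(-2201678 + 2194580) = ((-471 + 147)*(-833) + 1420174)*(-2201678 + 2194580) = (-324*(-833) + 1420174)*(-7098) = (269892 + 1420174)*(-7098) = 1690066*(-7098) = -11996088468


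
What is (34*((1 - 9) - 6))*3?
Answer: -1428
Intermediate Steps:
(34*((1 - 9) - 6))*3 = (34*(-8 - 6))*3 = (34*(-14))*3 = -476*3 = -1428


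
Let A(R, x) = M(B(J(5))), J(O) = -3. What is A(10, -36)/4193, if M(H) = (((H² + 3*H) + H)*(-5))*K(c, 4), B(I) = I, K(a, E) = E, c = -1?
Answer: 60/4193 ≈ 0.014310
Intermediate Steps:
M(H) = -80*H - 20*H² (M(H) = (((H² + 3*H) + H)*(-5))*4 = ((H² + 4*H)*(-5))*4 = (-20*H - 5*H²)*4 = -80*H - 20*H²)
A(R, x) = 60 (A(R, x) = -20*(-3)*(4 - 3) = -20*(-3)*1 = 60)
A(10, -36)/4193 = 60/4193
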